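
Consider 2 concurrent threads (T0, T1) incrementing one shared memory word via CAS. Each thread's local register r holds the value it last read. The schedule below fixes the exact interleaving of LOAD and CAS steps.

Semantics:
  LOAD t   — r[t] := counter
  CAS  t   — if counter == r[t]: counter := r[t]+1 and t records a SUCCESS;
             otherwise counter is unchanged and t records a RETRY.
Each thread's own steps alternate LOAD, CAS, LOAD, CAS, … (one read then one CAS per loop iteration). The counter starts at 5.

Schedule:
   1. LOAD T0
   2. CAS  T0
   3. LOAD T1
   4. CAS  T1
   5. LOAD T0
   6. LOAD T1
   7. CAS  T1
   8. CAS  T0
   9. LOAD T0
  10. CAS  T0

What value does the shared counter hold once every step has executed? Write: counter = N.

counter = 9

   1) LOAD T0:  M=5  r_T0=5
   2) CAS  T0:  M=6  r_T0=5 ✓
   3) LOAD T1:  M=6  r_T1=6
   4) CAS  T1:  M=7  r_T1=6 ✓
   5) LOAD T0:  M=7  r_T0=7
   6) LOAD T1:  M=7  r_T1=7
   7) CAS  T1:  M=8  r_T1=7 ✓
   8) CAS  T0:  M=8  r_T0=7 ✗
   9) LOAD T0:  M=8  r_T0=8
  10) CAS  T0:  M=9  r_T0=8 ✓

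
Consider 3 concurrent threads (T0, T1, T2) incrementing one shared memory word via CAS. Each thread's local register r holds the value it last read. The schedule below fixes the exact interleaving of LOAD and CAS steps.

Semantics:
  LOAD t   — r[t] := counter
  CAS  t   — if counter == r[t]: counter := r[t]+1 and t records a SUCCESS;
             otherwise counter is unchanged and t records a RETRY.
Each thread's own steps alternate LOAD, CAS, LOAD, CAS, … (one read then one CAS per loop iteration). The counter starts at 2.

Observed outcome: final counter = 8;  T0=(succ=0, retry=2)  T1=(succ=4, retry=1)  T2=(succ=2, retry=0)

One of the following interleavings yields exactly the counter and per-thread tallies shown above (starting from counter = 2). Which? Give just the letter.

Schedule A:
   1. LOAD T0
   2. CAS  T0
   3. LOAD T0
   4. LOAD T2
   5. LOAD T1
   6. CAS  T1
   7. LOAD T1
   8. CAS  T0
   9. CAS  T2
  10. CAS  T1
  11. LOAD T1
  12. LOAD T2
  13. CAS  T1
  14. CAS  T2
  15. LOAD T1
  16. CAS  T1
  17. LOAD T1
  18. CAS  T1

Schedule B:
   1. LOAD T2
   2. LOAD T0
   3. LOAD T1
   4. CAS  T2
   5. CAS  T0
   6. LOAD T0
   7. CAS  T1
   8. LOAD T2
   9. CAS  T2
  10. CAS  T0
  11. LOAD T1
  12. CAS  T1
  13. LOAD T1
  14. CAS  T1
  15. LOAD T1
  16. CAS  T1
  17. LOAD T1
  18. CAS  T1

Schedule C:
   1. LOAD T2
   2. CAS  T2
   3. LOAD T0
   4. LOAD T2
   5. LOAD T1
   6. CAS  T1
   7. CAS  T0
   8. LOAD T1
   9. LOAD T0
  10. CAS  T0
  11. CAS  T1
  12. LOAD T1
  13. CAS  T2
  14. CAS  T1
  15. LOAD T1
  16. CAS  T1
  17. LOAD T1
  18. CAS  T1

Run B:
T2 LOAD — after: cnt=2, r=2 — load
T0 LOAD — after: cnt=2, r=2 — load
T1 LOAD — after: cnt=2, r=2 — load
T2 CAS — after: cnt=3, r=2 — ok
T0 CAS — after: cnt=3, r=2 — retry
T0 LOAD — after: cnt=3, r=3 — load
T1 CAS — after: cnt=3, r=2 — retry
T2 LOAD — after: cnt=3, r=3 — load
T2 CAS — after: cnt=4, r=3 — ok
T0 CAS — after: cnt=4, r=3 — retry
T1 LOAD — after: cnt=4, r=4 — load
T1 CAS — after: cnt=5, r=4 — ok
T1 LOAD — after: cnt=5, r=5 — load
T1 CAS — after: cnt=6, r=5 — ok
T1 LOAD — after: cnt=6, r=6 — load
T1 CAS — after: cnt=7, r=6 — ok
T1 LOAD — after: cnt=7, r=7 — load
T1 CAS — after: cnt=8, r=7 — ok

B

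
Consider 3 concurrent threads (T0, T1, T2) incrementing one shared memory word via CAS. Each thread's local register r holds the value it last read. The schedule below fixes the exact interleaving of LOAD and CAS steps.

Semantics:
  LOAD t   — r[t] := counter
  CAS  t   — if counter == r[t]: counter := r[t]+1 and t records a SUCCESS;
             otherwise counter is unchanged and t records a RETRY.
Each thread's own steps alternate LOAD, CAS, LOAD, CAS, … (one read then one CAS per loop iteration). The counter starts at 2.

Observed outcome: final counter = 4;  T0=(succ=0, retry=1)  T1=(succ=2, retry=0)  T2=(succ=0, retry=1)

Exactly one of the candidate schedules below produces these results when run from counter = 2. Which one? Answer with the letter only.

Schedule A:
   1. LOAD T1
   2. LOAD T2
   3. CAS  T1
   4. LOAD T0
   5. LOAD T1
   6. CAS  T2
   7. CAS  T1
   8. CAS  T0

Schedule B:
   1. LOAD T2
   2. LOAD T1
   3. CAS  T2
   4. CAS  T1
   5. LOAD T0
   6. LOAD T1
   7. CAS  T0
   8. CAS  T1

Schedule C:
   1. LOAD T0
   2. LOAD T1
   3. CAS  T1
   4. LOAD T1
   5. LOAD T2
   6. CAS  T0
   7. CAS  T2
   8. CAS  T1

A

Run A:
[1] T1.load  rd  (counter 2, T1.r 2)
[2] T2.load  rd  (counter 2, T2.r 2)
[3] T1.cas  hit  (counter 3, T1.r 2)
[4] T0.load  rd  (counter 3, T0.r 3)
[5] T1.load  rd  (counter 3, T1.r 3)
[6] T2.cas  miss  (counter 3, T2.r 2)
[7] T1.cas  hit  (counter 4, T1.r 3)
[8] T0.cas  miss  (counter 4, T0.r 3)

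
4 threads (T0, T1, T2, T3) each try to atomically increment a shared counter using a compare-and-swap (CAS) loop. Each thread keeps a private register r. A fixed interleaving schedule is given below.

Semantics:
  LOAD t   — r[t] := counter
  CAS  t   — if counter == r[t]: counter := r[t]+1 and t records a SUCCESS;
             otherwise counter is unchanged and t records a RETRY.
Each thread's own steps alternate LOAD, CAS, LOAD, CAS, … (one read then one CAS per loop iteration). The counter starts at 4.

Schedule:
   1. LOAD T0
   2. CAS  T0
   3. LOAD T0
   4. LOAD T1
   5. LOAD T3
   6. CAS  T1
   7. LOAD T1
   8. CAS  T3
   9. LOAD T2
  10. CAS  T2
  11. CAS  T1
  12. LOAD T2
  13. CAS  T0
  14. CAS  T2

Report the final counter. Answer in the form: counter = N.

counter = 8

step 1: T0 LOAD ⇒ load; ctr=4 reg=4
step 2: T0 CAS ⇒ ok; ctr=5 reg=4
step 3: T0 LOAD ⇒ load; ctr=5 reg=5
step 4: T1 LOAD ⇒ load; ctr=5 reg=5
step 5: T3 LOAD ⇒ load; ctr=5 reg=5
step 6: T1 CAS ⇒ ok; ctr=6 reg=5
step 7: T1 LOAD ⇒ load; ctr=6 reg=6
step 8: T3 CAS ⇒ retry; ctr=6 reg=5
step 9: T2 LOAD ⇒ load; ctr=6 reg=6
step 10: T2 CAS ⇒ ok; ctr=7 reg=6
step 11: T1 CAS ⇒ retry; ctr=7 reg=6
step 12: T2 LOAD ⇒ load; ctr=7 reg=7
step 13: T0 CAS ⇒ retry; ctr=7 reg=5
step 14: T2 CAS ⇒ ok; ctr=8 reg=7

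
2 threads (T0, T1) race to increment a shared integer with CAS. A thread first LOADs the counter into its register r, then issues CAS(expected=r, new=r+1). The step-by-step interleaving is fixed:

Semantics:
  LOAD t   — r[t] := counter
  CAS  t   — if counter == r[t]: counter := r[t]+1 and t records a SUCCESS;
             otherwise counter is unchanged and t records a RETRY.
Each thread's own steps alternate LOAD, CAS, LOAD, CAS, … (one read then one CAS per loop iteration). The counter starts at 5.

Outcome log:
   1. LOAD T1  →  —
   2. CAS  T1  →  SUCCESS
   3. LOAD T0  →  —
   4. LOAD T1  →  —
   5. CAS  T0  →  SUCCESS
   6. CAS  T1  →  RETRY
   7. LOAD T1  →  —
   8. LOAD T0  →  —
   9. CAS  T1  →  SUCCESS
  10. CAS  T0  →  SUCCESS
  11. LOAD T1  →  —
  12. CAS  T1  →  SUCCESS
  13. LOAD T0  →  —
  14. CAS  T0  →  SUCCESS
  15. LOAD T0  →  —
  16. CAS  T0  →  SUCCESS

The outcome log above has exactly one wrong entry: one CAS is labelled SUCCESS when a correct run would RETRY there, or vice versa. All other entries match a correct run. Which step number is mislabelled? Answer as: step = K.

step = 10

Reference trace:
step 1: T1 LOAD ⇒ load; ctr=5 reg=5
step 2: T1 CAS ⇒ ok; ctr=6 reg=5
step 3: T0 LOAD ⇒ load; ctr=6 reg=6
step 4: T1 LOAD ⇒ load; ctr=6 reg=6
step 5: T0 CAS ⇒ ok; ctr=7 reg=6
step 6: T1 CAS ⇒ retry; ctr=7 reg=6
step 7: T1 LOAD ⇒ load; ctr=7 reg=7
step 8: T0 LOAD ⇒ load; ctr=7 reg=7
step 9: T1 CAS ⇒ ok; ctr=8 reg=7
step 10: T0 CAS ⇒ retry; ctr=8 reg=7
step 11: T1 LOAD ⇒ load; ctr=8 reg=8
step 12: T1 CAS ⇒ ok; ctr=9 reg=8
step 13: T0 LOAD ⇒ load; ctr=9 reg=9
step 14: T0 CAS ⇒ ok; ctr=10 reg=9
step 15: T0 LOAD ⇒ load; ctr=10 reg=10
step 16: T0 CAS ⇒ ok; ctr=11 reg=10
Mismatch at 10.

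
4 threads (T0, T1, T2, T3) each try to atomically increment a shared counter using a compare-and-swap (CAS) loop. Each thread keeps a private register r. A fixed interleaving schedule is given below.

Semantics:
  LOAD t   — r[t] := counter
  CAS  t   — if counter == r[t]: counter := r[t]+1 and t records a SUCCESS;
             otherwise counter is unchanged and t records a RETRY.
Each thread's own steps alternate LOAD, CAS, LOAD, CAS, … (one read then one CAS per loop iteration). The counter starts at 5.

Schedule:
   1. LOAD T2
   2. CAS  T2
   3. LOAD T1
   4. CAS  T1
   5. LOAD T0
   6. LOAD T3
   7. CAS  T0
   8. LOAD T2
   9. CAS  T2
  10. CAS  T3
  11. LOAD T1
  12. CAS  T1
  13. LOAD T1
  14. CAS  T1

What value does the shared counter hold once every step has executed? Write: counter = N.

counter = 11

1. LOAD T2 → mem=5 r[T2]=5 [LOAD]
2. CAS T2 → mem=6 r[T2]=5 [OK]
3. LOAD T1 → mem=6 r[T1]=6 [LOAD]
4. CAS T1 → mem=7 r[T1]=6 [OK]
5. LOAD T0 → mem=7 r[T0]=7 [LOAD]
6. LOAD T3 → mem=7 r[T3]=7 [LOAD]
7. CAS T0 → mem=8 r[T0]=7 [OK]
8. LOAD T2 → mem=8 r[T2]=8 [LOAD]
9. CAS T2 → mem=9 r[T2]=8 [OK]
10. CAS T3 → mem=9 r[T3]=7 [RETRY]
11. LOAD T1 → mem=9 r[T1]=9 [LOAD]
12. CAS T1 → mem=10 r[T1]=9 [OK]
13. LOAD T1 → mem=10 r[T1]=10 [LOAD]
14. CAS T1 → mem=11 r[T1]=10 [OK]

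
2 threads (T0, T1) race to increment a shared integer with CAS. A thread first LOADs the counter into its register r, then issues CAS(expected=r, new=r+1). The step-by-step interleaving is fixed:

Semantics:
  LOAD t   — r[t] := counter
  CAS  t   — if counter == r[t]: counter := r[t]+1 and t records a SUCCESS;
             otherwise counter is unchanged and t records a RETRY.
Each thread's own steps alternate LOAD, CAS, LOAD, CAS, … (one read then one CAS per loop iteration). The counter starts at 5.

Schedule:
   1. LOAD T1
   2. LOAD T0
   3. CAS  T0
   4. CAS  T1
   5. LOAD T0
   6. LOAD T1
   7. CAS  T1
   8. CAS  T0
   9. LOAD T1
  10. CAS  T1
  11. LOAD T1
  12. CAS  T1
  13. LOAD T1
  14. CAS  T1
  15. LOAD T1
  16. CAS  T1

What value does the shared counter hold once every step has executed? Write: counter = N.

counter = 11

step 1: T1 LOAD ⇒ load; ctr=5 reg=5
step 2: T0 LOAD ⇒ load; ctr=5 reg=5
step 3: T0 CAS ⇒ ok; ctr=6 reg=5
step 4: T1 CAS ⇒ retry; ctr=6 reg=5
step 5: T0 LOAD ⇒ load; ctr=6 reg=6
step 6: T1 LOAD ⇒ load; ctr=6 reg=6
step 7: T1 CAS ⇒ ok; ctr=7 reg=6
step 8: T0 CAS ⇒ retry; ctr=7 reg=6
step 9: T1 LOAD ⇒ load; ctr=7 reg=7
step 10: T1 CAS ⇒ ok; ctr=8 reg=7
step 11: T1 LOAD ⇒ load; ctr=8 reg=8
step 12: T1 CAS ⇒ ok; ctr=9 reg=8
step 13: T1 LOAD ⇒ load; ctr=9 reg=9
step 14: T1 CAS ⇒ ok; ctr=10 reg=9
step 15: T1 LOAD ⇒ load; ctr=10 reg=10
step 16: T1 CAS ⇒ ok; ctr=11 reg=10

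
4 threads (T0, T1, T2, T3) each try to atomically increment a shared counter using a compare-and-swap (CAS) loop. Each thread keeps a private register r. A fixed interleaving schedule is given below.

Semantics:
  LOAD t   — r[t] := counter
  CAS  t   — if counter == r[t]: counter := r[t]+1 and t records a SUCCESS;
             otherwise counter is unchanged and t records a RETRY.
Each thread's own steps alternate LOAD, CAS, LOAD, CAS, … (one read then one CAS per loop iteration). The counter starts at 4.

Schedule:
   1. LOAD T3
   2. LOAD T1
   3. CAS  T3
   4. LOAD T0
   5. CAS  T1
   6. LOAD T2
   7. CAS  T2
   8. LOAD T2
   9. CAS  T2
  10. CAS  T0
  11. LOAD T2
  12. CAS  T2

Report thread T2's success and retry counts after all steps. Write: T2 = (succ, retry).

T2 = (3, 0)

step 1: T3 LOAD ⇒ load; ctr=4 reg=4
step 2: T1 LOAD ⇒ load; ctr=4 reg=4
step 3: T3 CAS ⇒ ok; ctr=5 reg=4
step 4: T0 LOAD ⇒ load; ctr=5 reg=5
step 5: T1 CAS ⇒ retry; ctr=5 reg=4
step 6: T2 LOAD ⇒ load; ctr=5 reg=5
step 7: T2 CAS ⇒ ok; ctr=6 reg=5
step 8: T2 LOAD ⇒ load; ctr=6 reg=6
step 9: T2 CAS ⇒ ok; ctr=7 reg=6
step 10: T0 CAS ⇒ retry; ctr=7 reg=5
step 11: T2 LOAD ⇒ load; ctr=7 reg=7
step 12: T2 CAS ⇒ ok; ctr=8 reg=7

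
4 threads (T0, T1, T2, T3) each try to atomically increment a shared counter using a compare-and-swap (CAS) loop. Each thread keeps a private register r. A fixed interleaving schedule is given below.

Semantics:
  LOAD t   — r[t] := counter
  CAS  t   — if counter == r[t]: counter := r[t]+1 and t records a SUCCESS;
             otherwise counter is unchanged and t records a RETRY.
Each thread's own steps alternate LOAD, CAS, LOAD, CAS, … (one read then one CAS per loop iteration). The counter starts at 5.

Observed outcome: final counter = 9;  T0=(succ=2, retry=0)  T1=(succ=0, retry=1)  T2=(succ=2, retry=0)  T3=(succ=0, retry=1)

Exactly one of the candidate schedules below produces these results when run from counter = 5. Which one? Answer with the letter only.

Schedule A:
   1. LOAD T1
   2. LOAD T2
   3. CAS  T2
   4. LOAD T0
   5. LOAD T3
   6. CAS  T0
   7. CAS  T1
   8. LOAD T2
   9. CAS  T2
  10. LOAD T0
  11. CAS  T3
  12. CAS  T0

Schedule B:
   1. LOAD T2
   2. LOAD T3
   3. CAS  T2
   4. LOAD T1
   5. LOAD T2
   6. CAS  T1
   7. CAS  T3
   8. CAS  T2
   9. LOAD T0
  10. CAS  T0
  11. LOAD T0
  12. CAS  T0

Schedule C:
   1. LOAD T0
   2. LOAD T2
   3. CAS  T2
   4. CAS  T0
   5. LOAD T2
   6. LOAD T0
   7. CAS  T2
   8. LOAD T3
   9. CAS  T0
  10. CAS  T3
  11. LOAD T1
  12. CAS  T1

A

Simulating candidate A:
1. LOAD T1 → mem=5 r[T1]=5 [LOAD]
2. LOAD T2 → mem=5 r[T2]=5 [LOAD]
3. CAS T2 → mem=6 r[T2]=5 [OK]
4. LOAD T0 → mem=6 r[T0]=6 [LOAD]
5. LOAD T3 → mem=6 r[T3]=6 [LOAD]
6. CAS T0 → mem=7 r[T0]=6 [OK]
7. CAS T1 → mem=7 r[T1]=5 [RETRY]
8. LOAD T2 → mem=7 r[T2]=7 [LOAD]
9. CAS T2 → mem=8 r[T2]=7 [OK]
10. LOAD T0 → mem=8 r[T0]=8 [LOAD]
11. CAS T3 → mem=8 r[T3]=6 [RETRY]
12. CAS T0 → mem=9 r[T0]=8 [OK]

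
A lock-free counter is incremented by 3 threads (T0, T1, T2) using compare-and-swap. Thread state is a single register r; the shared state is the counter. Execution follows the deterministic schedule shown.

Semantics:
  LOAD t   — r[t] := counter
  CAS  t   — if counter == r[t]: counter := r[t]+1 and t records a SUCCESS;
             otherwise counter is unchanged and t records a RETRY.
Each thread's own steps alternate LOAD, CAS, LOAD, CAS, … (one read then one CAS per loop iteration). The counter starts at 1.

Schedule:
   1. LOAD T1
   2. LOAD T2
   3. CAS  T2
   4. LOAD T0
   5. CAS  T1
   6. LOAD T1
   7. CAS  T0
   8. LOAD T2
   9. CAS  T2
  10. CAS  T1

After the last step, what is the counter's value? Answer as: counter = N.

1. LOAD T1 → mem=1 r[T1]=1 [LOAD]
2. LOAD T2 → mem=1 r[T2]=1 [LOAD]
3. CAS T2 → mem=2 r[T2]=1 [OK]
4. LOAD T0 → mem=2 r[T0]=2 [LOAD]
5. CAS T1 → mem=2 r[T1]=1 [RETRY]
6. LOAD T1 → mem=2 r[T1]=2 [LOAD]
7. CAS T0 → mem=3 r[T0]=2 [OK]
8. LOAD T2 → mem=3 r[T2]=3 [LOAD]
9. CAS T2 → mem=4 r[T2]=3 [OK]
10. CAS T1 → mem=4 r[T1]=2 [RETRY]

counter = 4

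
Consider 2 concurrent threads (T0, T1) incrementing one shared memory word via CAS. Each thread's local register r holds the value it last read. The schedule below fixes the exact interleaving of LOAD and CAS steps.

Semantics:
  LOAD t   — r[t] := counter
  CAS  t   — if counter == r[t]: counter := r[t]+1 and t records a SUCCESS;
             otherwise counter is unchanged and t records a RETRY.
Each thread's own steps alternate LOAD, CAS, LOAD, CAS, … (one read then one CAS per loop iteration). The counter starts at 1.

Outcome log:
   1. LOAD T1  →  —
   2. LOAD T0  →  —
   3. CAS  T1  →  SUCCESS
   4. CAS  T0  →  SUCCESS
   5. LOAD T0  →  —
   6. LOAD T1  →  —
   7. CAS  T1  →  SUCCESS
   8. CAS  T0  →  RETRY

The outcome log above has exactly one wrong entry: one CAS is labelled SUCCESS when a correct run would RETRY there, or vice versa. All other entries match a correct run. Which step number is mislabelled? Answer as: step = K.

Reference trace:
[1] T1.load  rd  (counter 1, T1.r 1)
[2] T0.load  rd  (counter 1, T0.r 1)
[3] T1.cas  hit  (counter 2, T1.r 1)
[4] T0.cas  miss  (counter 2, T0.r 1)
[5] T0.load  rd  (counter 2, T0.r 2)
[6] T1.load  rd  (counter 2, T1.r 2)
[7] T1.cas  hit  (counter 3, T1.r 2)
[8] T0.cas  miss  (counter 3, T0.r 2)
Log disagrees first at step 4.

step = 4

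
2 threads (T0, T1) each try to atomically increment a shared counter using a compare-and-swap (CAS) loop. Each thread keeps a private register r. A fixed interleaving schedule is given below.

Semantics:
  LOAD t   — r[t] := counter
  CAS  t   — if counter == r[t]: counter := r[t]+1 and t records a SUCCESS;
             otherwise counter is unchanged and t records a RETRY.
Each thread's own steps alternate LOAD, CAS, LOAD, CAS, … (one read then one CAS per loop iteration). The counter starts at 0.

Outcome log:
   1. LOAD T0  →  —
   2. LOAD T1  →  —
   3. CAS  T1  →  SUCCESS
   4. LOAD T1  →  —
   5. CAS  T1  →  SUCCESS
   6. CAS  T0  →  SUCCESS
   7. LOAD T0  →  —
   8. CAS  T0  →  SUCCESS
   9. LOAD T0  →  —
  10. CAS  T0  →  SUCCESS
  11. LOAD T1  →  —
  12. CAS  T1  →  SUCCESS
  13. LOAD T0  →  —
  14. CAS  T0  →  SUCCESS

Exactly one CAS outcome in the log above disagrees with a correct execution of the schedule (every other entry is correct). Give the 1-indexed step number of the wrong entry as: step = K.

Re-executing:
T0 LOAD — after: cnt=0, r=0 — load
T1 LOAD — after: cnt=0, r=0 — load
T1 CAS — after: cnt=1, r=0 — ok
T1 LOAD — after: cnt=1, r=1 — load
T1 CAS — after: cnt=2, r=1 — ok
T0 CAS — after: cnt=2, r=0 — retry
T0 LOAD — after: cnt=2, r=2 — load
T0 CAS — after: cnt=3, r=2 — ok
T0 LOAD — after: cnt=3, r=3 — load
T0 CAS — after: cnt=4, r=3 — ok
T1 LOAD — after: cnt=4, r=4 — load
T1 CAS — after: cnt=5, r=4 — ok
T0 LOAD — after: cnt=5, r=5 — load
T0 CAS — after: cnt=6, r=5 — ok
Mismatch at 6.

step = 6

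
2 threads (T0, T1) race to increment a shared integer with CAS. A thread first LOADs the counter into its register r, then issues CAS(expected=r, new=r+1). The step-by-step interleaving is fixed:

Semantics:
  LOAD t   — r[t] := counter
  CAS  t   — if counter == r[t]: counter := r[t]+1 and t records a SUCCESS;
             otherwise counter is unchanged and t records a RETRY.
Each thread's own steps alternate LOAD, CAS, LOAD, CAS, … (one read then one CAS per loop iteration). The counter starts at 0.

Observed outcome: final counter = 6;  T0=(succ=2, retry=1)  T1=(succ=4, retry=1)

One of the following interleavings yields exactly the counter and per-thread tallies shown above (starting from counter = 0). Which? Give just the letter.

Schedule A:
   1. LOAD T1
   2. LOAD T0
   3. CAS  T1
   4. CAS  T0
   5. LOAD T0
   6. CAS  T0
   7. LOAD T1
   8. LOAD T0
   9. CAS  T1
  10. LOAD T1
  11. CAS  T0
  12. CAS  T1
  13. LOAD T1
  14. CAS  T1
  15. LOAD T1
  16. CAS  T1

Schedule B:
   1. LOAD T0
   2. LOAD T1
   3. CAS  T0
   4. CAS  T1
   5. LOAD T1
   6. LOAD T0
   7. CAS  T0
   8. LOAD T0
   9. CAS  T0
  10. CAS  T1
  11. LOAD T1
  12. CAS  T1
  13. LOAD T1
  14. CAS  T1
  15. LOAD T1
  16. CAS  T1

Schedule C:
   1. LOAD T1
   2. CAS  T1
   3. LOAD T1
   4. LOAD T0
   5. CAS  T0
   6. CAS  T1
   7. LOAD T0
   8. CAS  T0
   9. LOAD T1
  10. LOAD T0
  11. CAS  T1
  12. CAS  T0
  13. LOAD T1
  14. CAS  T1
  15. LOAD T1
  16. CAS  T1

Tracing schedule C:
[1] T1.load  rd  (counter 0, T1.r 0)
[2] T1.cas  hit  (counter 1, T1.r 0)
[3] T1.load  rd  (counter 1, T1.r 1)
[4] T0.load  rd  (counter 1, T0.r 1)
[5] T0.cas  hit  (counter 2, T0.r 1)
[6] T1.cas  miss  (counter 2, T1.r 1)
[7] T0.load  rd  (counter 2, T0.r 2)
[8] T0.cas  hit  (counter 3, T0.r 2)
[9] T1.load  rd  (counter 3, T1.r 3)
[10] T0.load  rd  (counter 3, T0.r 3)
[11] T1.cas  hit  (counter 4, T1.r 3)
[12] T0.cas  miss  (counter 4, T0.r 3)
[13] T1.load  rd  (counter 4, T1.r 4)
[14] T1.cas  hit  (counter 5, T1.r 4)
[15] T1.load  rd  (counter 5, T1.r 5)
[16] T1.cas  hit  (counter 6, T1.r 5)

C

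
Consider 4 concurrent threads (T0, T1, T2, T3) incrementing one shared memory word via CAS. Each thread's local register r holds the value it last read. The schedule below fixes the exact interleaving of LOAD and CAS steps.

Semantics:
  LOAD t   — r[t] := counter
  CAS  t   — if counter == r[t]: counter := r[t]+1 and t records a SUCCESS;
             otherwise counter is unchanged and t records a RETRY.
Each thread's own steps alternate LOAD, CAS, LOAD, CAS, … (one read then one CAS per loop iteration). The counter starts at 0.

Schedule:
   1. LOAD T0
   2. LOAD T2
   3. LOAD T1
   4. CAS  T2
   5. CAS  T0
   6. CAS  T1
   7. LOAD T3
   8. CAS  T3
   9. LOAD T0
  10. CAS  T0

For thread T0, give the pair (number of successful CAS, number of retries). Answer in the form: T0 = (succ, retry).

1. LOAD T0 → mem=0 r[T0]=0 [LOAD]
2. LOAD T2 → mem=0 r[T2]=0 [LOAD]
3. LOAD T1 → mem=0 r[T1]=0 [LOAD]
4. CAS T2 → mem=1 r[T2]=0 [OK]
5. CAS T0 → mem=1 r[T0]=0 [RETRY]
6. CAS T1 → mem=1 r[T1]=0 [RETRY]
7. LOAD T3 → mem=1 r[T3]=1 [LOAD]
8. CAS T3 → mem=2 r[T3]=1 [OK]
9. LOAD T0 → mem=2 r[T0]=2 [LOAD]
10. CAS T0 → mem=3 r[T0]=2 [OK]

T0 = (1, 1)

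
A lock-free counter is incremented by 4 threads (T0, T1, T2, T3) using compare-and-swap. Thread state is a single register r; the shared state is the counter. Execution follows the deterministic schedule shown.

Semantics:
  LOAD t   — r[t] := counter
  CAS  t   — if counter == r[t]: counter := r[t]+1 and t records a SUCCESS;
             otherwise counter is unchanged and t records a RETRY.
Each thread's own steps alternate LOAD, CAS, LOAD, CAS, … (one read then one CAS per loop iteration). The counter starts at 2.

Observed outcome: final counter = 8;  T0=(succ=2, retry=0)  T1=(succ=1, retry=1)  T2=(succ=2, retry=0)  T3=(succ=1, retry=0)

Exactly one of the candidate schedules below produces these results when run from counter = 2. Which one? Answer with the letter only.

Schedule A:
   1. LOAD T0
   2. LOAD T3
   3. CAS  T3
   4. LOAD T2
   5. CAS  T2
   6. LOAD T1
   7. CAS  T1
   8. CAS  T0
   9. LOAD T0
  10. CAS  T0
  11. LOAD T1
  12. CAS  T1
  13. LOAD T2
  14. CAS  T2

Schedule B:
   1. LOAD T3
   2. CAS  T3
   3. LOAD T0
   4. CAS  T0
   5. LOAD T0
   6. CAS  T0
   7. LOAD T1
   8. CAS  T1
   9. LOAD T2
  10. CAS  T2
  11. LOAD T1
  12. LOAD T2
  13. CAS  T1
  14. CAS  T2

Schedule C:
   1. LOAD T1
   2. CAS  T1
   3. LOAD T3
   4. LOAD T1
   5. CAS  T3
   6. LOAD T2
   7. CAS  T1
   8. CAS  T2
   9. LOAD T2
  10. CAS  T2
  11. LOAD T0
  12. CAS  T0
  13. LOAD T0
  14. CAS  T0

C

Tracing schedule C:
T1 LOAD — after: cnt=2, r=2 — load
T1 CAS — after: cnt=3, r=2 — ok
T3 LOAD — after: cnt=3, r=3 — load
T1 LOAD — after: cnt=3, r=3 — load
T3 CAS — after: cnt=4, r=3 — ok
T2 LOAD — after: cnt=4, r=4 — load
T1 CAS — after: cnt=4, r=3 — retry
T2 CAS — after: cnt=5, r=4 — ok
T2 LOAD — after: cnt=5, r=5 — load
T2 CAS — after: cnt=6, r=5 — ok
T0 LOAD — after: cnt=6, r=6 — load
T0 CAS — after: cnt=7, r=6 — ok
T0 LOAD — after: cnt=7, r=7 — load
T0 CAS — after: cnt=8, r=7 — ok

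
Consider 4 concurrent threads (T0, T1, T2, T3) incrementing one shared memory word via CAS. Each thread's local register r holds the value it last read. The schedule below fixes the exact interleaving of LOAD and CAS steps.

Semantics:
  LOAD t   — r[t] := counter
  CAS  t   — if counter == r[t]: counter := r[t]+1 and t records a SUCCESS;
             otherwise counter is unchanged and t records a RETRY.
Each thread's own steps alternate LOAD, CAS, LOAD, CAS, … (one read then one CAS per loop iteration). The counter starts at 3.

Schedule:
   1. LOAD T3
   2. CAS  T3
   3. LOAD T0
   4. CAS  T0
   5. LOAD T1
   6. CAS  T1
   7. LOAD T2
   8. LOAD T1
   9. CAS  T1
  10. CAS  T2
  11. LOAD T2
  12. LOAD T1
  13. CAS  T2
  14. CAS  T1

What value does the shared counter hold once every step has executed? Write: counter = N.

[1] T3.load  rd  (counter 3, T3.r 3)
[2] T3.cas  hit  (counter 4, T3.r 3)
[3] T0.load  rd  (counter 4, T0.r 4)
[4] T0.cas  hit  (counter 5, T0.r 4)
[5] T1.load  rd  (counter 5, T1.r 5)
[6] T1.cas  hit  (counter 6, T1.r 5)
[7] T2.load  rd  (counter 6, T2.r 6)
[8] T1.load  rd  (counter 6, T1.r 6)
[9] T1.cas  hit  (counter 7, T1.r 6)
[10] T2.cas  miss  (counter 7, T2.r 6)
[11] T2.load  rd  (counter 7, T2.r 7)
[12] T1.load  rd  (counter 7, T1.r 7)
[13] T2.cas  hit  (counter 8, T2.r 7)
[14] T1.cas  miss  (counter 8, T1.r 7)

counter = 8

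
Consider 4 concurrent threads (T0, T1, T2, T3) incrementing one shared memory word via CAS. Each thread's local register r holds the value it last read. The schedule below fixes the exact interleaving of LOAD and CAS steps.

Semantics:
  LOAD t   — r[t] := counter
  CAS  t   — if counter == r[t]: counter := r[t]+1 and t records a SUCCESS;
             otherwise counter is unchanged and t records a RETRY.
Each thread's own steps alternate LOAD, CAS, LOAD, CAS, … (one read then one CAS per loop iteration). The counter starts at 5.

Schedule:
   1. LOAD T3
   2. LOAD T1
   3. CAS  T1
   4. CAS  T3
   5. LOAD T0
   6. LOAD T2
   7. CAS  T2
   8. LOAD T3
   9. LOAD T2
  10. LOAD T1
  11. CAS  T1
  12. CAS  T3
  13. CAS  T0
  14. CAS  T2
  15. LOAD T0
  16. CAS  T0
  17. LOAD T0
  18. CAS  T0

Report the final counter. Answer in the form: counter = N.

step 1: T3 LOAD ⇒ load; ctr=5 reg=5
step 2: T1 LOAD ⇒ load; ctr=5 reg=5
step 3: T1 CAS ⇒ ok; ctr=6 reg=5
step 4: T3 CAS ⇒ retry; ctr=6 reg=5
step 5: T0 LOAD ⇒ load; ctr=6 reg=6
step 6: T2 LOAD ⇒ load; ctr=6 reg=6
step 7: T2 CAS ⇒ ok; ctr=7 reg=6
step 8: T3 LOAD ⇒ load; ctr=7 reg=7
step 9: T2 LOAD ⇒ load; ctr=7 reg=7
step 10: T1 LOAD ⇒ load; ctr=7 reg=7
step 11: T1 CAS ⇒ ok; ctr=8 reg=7
step 12: T3 CAS ⇒ retry; ctr=8 reg=7
step 13: T0 CAS ⇒ retry; ctr=8 reg=6
step 14: T2 CAS ⇒ retry; ctr=8 reg=7
step 15: T0 LOAD ⇒ load; ctr=8 reg=8
step 16: T0 CAS ⇒ ok; ctr=9 reg=8
step 17: T0 LOAD ⇒ load; ctr=9 reg=9
step 18: T0 CAS ⇒ ok; ctr=10 reg=9

counter = 10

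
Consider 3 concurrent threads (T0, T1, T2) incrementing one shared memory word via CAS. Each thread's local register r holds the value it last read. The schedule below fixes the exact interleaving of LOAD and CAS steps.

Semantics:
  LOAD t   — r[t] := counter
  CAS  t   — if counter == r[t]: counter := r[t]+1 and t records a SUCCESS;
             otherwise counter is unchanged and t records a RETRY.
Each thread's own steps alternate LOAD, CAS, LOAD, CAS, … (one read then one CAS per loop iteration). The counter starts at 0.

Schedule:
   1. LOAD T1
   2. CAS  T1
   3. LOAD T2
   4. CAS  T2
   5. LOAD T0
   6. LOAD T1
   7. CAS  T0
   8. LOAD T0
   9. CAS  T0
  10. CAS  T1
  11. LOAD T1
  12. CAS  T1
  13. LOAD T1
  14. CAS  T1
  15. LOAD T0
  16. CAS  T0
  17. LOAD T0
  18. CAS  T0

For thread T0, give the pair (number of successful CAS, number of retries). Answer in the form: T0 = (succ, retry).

T0 = (4, 0)

T1 LOAD — after: cnt=0, r=0 — load
T1 CAS — after: cnt=1, r=0 — ok
T2 LOAD — after: cnt=1, r=1 — load
T2 CAS — after: cnt=2, r=1 — ok
T0 LOAD — after: cnt=2, r=2 — load
T1 LOAD — after: cnt=2, r=2 — load
T0 CAS — after: cnt=3, r=2 — ok
T0 LOAD — after: cnt=3, r=3 — load
T0 CAS — after: cnt=4, r=3 — ok
T1 CAS — after: cnt=4, r=2 — retry
T1 LOAD — after: cnt=4, r=4 — load
T1 CAS — after: cnt=5, r=4 — ok
T1 LOAD — after: cnt=5, r=5 — load
T1 CAS — after: cnt=6, r=5 — ok
T0 LOAD — after: cnt=6, r=6 — load
T0 CAS — after: cnt=7, r=6 — ok
T0 LOAD — after: cnt=7, r=7 — load
T0 CAS — after: cnt=8, r=7 — ok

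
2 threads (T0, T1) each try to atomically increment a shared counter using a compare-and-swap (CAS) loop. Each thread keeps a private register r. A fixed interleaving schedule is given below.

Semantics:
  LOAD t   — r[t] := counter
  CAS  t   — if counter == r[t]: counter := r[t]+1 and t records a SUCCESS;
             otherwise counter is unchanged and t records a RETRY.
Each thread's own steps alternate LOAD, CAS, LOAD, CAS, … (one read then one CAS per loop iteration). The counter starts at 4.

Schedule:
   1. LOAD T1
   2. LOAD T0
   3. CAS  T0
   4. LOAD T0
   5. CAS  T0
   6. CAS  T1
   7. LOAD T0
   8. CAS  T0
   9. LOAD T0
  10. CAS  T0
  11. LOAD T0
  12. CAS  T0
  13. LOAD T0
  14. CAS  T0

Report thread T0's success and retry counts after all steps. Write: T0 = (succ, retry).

T0 = (6, 0)

step 1: T1 LOAD ⇒ load; ctr=4 reg=4
step 2: T0 LOAD ⇒ load; ctr=4 reg=4
step 3: T0 CAS ⇒ ok; ctr=5 reg=4
step 4: T0 LOAD ⇒ load; ctr=5 reg=5
step 5: T0 CAS ⇒ ok; ctr=6 reg=5
step 6: T1 CAS ⇒ retry; ctr=6 reg=4
step 7: T0 LOAD ⇒ load; ctr=6 reg=6
step 8: T0 CAS ⇒ ok; ctr=7 reg=6
step 9: T0 LOAD ⇒ load; ctr=7 reg=7
step 10: T0 CAS ⇒ ok; ctr=8 reg=7
step 11: T0 LOAD ⇒ load; ctr=8 reg=8
step 12: T0 CAS ⇒ ok; ctr=9 reg=8
step 13: T0 LOAD ⇒ load; ctr=9 reg=9
step 14: T0 CAS ⇒ ok; ctr=10 reg=9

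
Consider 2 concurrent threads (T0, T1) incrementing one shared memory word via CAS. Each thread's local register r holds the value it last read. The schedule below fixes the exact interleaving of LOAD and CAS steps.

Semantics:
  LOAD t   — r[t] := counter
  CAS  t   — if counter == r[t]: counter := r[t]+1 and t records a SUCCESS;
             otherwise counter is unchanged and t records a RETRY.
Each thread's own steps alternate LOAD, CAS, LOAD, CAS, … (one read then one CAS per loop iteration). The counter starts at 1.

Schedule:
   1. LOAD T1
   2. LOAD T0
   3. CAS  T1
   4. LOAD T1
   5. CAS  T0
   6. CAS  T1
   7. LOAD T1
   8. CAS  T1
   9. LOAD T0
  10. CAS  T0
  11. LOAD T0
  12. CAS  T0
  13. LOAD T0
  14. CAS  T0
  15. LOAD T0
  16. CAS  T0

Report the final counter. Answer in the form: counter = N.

[1] T1.load  rd  (counter 1, T1.r 1)
[2] T0.load  rd  (counter 1, T0.r 1)
[3] T1.cas  hit  (counter 2, T1.r 1)
[4] T1.load  rd  (counter 2, T1.r 2)
[5] T0.cas  miss  (counter 2, T0.r 1)
[6] T1.cas  hit  (counter 3, T1.r 2)
[7] T1.load  rd  (counter 3, T1.r 3)
[8] T1.cas  hit  (counter 4, T1.r 3)
[9] T0.load  rd  (counter 4, T0.r 4)
[10] T0.cas  hit  (counter 5, T0.r 4)
[11] T0.load  rd  (counter 5, T0.r 5)
[12] T0.cas  hit  (counter 6, T0.r 5)
[13] T0.load  rd  (counter 6, T0.r 6)
[14] T0.cas  hit  (counter 7, T0.r 6)
[15] T0.load  rd  (counter 7, T0.r 7)
[16] T0.cas  hit  (counter 8, T0.r 7)

counter = 8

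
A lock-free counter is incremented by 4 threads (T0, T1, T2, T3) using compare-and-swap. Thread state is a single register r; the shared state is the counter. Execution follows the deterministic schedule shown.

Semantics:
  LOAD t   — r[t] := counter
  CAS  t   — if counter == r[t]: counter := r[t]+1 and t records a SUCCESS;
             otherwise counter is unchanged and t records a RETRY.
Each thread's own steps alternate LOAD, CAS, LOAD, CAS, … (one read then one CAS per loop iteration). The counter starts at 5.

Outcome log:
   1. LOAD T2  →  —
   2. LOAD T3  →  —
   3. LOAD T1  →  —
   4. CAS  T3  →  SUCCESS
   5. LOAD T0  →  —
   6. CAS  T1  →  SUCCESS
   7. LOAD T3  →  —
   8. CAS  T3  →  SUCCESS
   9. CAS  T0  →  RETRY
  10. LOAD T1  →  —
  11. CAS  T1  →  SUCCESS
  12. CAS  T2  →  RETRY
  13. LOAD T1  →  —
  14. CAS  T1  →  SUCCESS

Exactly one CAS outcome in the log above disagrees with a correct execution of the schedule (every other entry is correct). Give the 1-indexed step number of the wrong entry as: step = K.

Re-executing:
step 1: T2 LOAD ⇒ load; ctr=5 reg=5
step 2: T3 LOAD ⇒ load; ctr=5 reg=5
step 3: T1 LOAD ⇒ load; ctr=5 reg=5
step 4: T3 CAS ⇒ ok; ctr=6 reg=5
step 5: T0 LOAD ⇒ load; ctr=6 reg=6
step 6: T1 CAS ⇒ retry; ctr=6 reg=5
step 7: T3 LOAD ⇒ load; ctr=6 reg=6
step 8: T3 CAS ⇒ ok; ctr=7 reg=6
step 9: T0 CAS ⇒ retry; ctr=7 reg=6
step 10: T1 LOAD ⇒ load; ctr=7 reg=7
step 11: T1 CAS ⇒ ok; ctr=8 reg=7
step 12: T2 CAS ⇒ retry; ctr=8 reg=5
step 13: T1 LOAD ⇒ load; ctr=8 reg=8
step 14: T1 CAS ⇒ ok; ctr=9 reg=8
Flip is step 6.

step = 6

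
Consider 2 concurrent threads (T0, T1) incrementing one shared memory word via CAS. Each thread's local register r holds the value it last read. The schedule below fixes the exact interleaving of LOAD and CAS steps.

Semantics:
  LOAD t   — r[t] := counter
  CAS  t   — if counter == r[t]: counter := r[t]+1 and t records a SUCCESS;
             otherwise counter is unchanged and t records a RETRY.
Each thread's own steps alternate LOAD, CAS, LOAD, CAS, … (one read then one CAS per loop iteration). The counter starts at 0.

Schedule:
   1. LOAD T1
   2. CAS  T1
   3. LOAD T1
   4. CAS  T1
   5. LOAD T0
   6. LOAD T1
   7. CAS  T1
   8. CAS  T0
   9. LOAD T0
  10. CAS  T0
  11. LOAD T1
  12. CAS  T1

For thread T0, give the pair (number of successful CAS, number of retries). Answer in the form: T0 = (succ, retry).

T0 = (1, 1)

   1) LOAD T1:  M=0  r_T1=0
   2) CAS  T1:  M=1  r_T1=0 ✓
   3) LOAD T1:  M=1  r_T1=1
   4) CAS  T1:  M=2  r_T1=1 ✓
   5) LOAD T0:  M=2  r_T0=2
   6) LOAD T1:  M=2  r_T1=2
   7) CAS  T1:  M=3  r_T1=2 ✓
   8) CAS  T0:  M=3  r_T0=2 ✗
   9) LOAD T0:  M=3  r_T0=3
  10) CAS  T0:  M=4  r_T0=3 ✓
  11) LOAD T1:  M=4  r_T1=4
  12) CAS  T1:  M=5  r_T1=4 ✓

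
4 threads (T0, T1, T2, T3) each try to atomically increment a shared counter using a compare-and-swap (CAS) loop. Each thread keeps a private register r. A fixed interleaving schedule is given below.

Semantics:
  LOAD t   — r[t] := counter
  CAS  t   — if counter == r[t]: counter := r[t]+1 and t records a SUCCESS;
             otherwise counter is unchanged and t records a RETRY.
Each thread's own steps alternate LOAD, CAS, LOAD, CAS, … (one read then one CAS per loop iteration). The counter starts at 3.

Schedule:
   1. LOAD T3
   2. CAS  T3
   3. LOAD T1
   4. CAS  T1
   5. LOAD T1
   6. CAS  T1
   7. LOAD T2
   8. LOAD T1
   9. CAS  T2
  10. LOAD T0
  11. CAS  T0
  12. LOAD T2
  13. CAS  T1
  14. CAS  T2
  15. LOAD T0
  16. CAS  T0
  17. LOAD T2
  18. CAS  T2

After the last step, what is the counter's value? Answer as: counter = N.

counter = 11

   1) LOAD T3:  M=3  r_T3=3
   2) CAS  T3:  M=4  r_T3=3 ✓
   3) LOAD T1:  M=4  r_T1=4
   4) CAS  T1:  M=5  r_T1=4 ✓
   5) LOAD T1:  M=5  r_T1=5
   6) CAS  T1:  M=6  r_T1=5 ✓
   7) LOAD T2:  M=6  r_T2=6
   8) LOAD T1:  M=6  r_T1=6
   9) CAS  T2:  M=7  r_T2=6 ✓
  10) LOAD T0:  M=7  r_T0=7
  11) CAS  T0:  M=8  r_T0=7 ✓
  12) LOAD T2:  M=8  r_T2=8
  13) CAS  T1:  M=8  r_T1=6 ✗
  14) CAS  T2:  M=9  r_T2=8 ✓
  15) LOAD T0:  M=9  r_T0=9
  16) CAS  T0:  M=10  r_T0=9 ✓
  17) LOAD T2:  M=10  r_T2=10
  18) CAS  T2:  M=11  r_T2=10 ✓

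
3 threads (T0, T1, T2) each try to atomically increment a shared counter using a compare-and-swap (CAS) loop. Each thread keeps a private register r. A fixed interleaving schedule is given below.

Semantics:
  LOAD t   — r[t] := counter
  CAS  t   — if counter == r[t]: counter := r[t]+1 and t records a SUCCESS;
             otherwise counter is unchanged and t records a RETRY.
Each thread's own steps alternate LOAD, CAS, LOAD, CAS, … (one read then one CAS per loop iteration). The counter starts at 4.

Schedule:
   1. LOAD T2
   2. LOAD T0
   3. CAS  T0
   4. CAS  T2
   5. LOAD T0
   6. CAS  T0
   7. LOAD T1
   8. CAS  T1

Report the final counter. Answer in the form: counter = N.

step 1: T2 LOAD ⇒ load; ctr=4 reg=4
step 2: T0 LOAD ⇒ load; ctr=4 reg=4
step 3: T0 CAS ⇒ ok; ctr=5 reg=4
step 4: T2 CAS ⇒ retry; ctr=5 reg=4
step 5: T0 LOAD ⇒ load; ctr=5 reg=5
step 6: T0 CAS ⇒ ok; ctr=6 reg=5
step 7: T1 LOAD ⇒ load; ctr=6 reg=6
step 8: T1 CAS ⇒ ok; ctr=7 reg=6

counter = 7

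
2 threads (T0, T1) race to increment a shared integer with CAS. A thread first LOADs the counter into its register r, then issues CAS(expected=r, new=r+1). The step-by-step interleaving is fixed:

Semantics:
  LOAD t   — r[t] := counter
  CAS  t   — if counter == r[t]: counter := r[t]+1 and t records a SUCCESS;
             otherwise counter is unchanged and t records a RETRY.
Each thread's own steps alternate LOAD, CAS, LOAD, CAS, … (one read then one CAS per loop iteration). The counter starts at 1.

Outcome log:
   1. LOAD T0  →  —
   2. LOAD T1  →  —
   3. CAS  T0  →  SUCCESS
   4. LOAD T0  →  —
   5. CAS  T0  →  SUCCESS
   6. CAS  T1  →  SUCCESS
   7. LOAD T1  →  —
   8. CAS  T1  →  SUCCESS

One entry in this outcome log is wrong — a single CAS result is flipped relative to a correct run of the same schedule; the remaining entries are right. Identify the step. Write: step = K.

Correct run:
   1) LOAD T0:  M=1  r_T0=1
   2) LOAD T1:  M=1  r_T1=1
   3) CAS  T0:  M=2  r_T0=1 ✓
   4) LOAD T0:  M=2  r_T0=2
   5) CAS  T0:  M=3  r_T0=2 ✓
   6) CAS  T1:  M=3  r_T1=1 ✗
   7) LOAD T1:  M=3  r_T1=3
   8) CAS  T1:  M=4  r_T1=3 ✓
Log disagrees first at step 6.

step = 6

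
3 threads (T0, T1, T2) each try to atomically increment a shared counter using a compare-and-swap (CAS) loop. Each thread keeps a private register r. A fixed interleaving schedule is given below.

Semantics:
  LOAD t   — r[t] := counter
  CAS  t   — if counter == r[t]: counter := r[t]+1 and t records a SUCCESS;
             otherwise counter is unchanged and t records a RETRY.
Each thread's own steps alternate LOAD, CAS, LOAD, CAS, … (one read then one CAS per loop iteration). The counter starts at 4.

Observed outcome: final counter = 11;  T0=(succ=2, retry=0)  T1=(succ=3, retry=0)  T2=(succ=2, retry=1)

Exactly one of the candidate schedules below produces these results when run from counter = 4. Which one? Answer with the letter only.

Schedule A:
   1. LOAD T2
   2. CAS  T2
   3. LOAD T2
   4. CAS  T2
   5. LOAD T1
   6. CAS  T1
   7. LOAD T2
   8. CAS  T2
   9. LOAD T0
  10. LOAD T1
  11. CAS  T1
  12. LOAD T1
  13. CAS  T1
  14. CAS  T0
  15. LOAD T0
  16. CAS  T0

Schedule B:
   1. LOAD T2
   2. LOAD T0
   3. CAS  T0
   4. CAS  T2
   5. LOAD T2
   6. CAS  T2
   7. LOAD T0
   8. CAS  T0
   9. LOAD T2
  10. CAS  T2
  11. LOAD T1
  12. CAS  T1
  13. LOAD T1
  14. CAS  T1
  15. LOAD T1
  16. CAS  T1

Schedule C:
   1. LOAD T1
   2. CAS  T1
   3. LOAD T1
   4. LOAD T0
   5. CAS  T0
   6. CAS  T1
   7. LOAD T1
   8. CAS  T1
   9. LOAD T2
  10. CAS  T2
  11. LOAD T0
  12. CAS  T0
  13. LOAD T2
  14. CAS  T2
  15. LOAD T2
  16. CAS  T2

Tracing schedule B:
step 1: T2 LOAD ⇒ load; ctr=4 reg=4
step 2: T0 LOAD ⇒ load; ctr=4 reg=4
step 3: T0 CAS ⇒ ok; ctr=5 reg=4
step 4: T2 CAS ⇒ retry; ctr=5 reg=4
step 5: T2 LOAD ⇒ load; ctr=5 reg=5
step 6: T2 CAS ⇒ ok; ctr=6 reg=5
step 7: T0 LOAD ⇒ load; ctr=6 reg=6
step 8: T0 CAS ⇒ ok; ctr=7 reg=6
step 9: T2 LOAD ⇒ load; ctr=7 reg=7
step 10: T2 CAS ⇒ ok; ctr=8 reg=7
step 11: T1 LOAD ⇒ load; ctr=8 reg=8
step 12: T1 CAS ⇒ ok; ctr=9 reg=8
step 13: T1 LOAD ⇒ load; ctr=9 reg=9
step 14: T1 CAS ⇒ ok; ctr=10 reg=9
step 15: T1 LOAD ⇒ load; ctr=10 reg=10
step 16: T1 CAS ⇒ ok; ctr=11 reg=10

B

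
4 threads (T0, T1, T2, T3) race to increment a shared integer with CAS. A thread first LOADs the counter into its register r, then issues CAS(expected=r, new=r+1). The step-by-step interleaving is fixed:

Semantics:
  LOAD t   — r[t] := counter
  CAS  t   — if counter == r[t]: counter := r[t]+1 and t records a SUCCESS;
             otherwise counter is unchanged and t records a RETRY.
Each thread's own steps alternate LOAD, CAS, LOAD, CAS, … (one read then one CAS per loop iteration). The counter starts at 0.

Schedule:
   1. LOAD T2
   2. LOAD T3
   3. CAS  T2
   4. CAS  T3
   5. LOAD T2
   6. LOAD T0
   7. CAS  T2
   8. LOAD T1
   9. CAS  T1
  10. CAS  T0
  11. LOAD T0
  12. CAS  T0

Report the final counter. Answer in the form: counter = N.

step 1: T2 LOAD ⇒ load; ctr=0 reg=0
step 2: T3 LOAD ⇒ load; ctr=0 reg=0
step 3: T2 CAS ⇒ ok; ctr=1 reg=0
step 4: T3 CAS ⇒ retry; ctr=1 reg=0
step 5: T2 LOAD ⇒ load; ctr=1 reg=1
step 6: T0 LOAD ⇒ load; ctr=1 reg=1
step 7: T2 CAS ⇒ ok; ctr=2 reg=1
step 8: T1 LOAD ⇒ load; ctr=2 reg=2
step 9: T1 CAS ⇒ ok; ctr=3 reg=2
step 10: T0 CAS ⇒ retry; ctr=3 reg=1
step 11: T0 LOAD ⇒ load; ctr=3 reg=3
step 12: T0 CAS ⇒ ok; ctr=4 reg=3

counter = 4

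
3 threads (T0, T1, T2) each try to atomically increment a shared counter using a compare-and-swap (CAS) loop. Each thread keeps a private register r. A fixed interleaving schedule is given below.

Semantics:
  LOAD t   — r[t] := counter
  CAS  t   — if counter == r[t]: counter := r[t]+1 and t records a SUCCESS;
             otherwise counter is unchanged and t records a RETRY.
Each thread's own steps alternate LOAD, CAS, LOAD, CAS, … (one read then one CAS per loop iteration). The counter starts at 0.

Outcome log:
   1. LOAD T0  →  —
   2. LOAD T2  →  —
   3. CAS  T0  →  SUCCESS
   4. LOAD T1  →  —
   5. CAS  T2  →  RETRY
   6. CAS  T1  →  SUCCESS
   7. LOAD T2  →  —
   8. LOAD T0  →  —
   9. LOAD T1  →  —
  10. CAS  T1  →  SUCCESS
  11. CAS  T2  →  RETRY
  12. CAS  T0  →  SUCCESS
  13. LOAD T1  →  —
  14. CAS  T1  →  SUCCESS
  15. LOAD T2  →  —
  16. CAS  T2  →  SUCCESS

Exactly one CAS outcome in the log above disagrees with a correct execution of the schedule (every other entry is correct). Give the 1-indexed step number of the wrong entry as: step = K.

step = 12

Re-executing:
#1 T0 reads 0
#2 T2 reads 0
#3 T0 CAS(0→1) writes; counter now 1
#4 T1 reads 1
#5 T2 CAS(0→1) fails; counter now 1
#6 T1 CAS(1→2) writes; counter now 2
#7 T2 reads 2
#8 T0 reads 2
#9 T1 reads 2
#10 T1 CAS(2→3) writes; counter now 3
#11 T2 CAS(2→3) fails; counter now 3
#12 T0 CAS(2→3) fails; counter now 3
#13 T1 reads 3
#14 T1 CAS(3→4) writes; counter now 4
#15 T2 reads 4
#16 T2 CAS(4→5) writes; counter now 5
Log disagrees first at step 12.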